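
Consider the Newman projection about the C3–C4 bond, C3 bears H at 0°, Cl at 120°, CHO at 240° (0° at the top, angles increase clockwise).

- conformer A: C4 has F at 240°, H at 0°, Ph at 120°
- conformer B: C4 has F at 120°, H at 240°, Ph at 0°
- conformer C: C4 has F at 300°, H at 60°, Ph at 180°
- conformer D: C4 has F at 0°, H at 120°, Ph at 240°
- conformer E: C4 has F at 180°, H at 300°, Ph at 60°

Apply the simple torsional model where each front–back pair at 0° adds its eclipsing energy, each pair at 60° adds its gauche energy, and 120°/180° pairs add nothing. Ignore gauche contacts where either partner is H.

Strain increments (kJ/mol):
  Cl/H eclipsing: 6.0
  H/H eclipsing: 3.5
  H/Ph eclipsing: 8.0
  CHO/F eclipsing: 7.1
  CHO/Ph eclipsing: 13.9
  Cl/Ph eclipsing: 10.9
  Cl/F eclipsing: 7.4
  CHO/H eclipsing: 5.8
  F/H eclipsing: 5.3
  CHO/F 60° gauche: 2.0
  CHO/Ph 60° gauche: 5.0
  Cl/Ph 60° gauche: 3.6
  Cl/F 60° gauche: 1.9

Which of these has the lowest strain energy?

E

A (eclipsed): H–H eclipsed, Cl–Ph eclipsed, CHO–F eclipsed; 3.5 + 10.9 + 7.1 = 21.5 kJ/mol.
B (eclipsed): H–Ph eclipsed, Cl–F eclipsed, CHO–H eclipsed; 8.0 + 7.4 + 5.8 = 21.2 kJ/mol.
C (staggered): Cl–Ph gauche, CHO–F gauche, CHO–Ph gauche; 3.6 + 2.0 + 5.0 = 10.6 kJ/mol.
D (eclipsed): H–F eclipsed, Cl–H eclipsed, CHO–Ph eclipsed; 5.3 + 6.0 + 13.9 = 25.2 kJ/mol.
E (staggered): Cl–F gauche, Cl–Ph gauche, CHO–F gauche; 1.9 + 3.6 + 2.0 = 7.5 kJ/mol.
E has the lowest total (7.5 kJ/mol).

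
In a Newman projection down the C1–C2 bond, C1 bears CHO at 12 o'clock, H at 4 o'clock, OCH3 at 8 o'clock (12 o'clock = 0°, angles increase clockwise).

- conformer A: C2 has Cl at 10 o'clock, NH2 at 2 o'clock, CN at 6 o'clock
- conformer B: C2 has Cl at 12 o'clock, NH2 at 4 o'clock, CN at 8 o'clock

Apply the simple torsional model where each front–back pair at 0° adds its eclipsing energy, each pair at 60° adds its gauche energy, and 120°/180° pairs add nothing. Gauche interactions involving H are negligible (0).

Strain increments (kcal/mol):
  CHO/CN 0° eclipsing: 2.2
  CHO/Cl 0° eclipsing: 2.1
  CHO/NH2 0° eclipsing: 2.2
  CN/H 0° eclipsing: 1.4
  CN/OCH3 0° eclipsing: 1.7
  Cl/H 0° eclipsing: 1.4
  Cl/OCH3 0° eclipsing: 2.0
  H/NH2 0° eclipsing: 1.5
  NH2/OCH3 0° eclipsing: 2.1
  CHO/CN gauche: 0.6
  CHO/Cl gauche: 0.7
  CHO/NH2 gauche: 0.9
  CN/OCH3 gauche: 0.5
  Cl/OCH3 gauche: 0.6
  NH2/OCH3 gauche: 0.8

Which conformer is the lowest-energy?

A (staggered): CHO–Cl gauche, CHO–NH2 gauche, OCH3–Cl gauche, OCH3–CN gauche; 0.7 + 0.9 + 0.6 + 0.5 = 2.7 kcal/mol.
B (eclipsed): CHO–Cl eclipsed, H–NH2 eclipsed, OCH3–CN eclipsed; 2.1 + 1.5 + 1.7 = 5.3 kcal/mol.
A has the lowest total (2.7 kcal/mol).

A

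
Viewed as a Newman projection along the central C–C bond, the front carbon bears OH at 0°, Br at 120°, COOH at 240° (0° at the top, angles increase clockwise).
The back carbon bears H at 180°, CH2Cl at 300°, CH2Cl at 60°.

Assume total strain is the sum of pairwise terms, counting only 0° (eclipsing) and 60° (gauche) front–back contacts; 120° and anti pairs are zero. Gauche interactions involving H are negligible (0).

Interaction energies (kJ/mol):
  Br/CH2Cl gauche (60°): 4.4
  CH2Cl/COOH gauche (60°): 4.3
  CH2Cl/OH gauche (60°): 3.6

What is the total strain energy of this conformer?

15.9 kJ/mol

This conformer is staggered. OH at 0° is gauche with CH2Cl at 300° (3.6); OH at 0° is gauche with CH2Cl at 60° (3.6); Br at 120° is gauche with CH2Cl at 60° (4.4); COOH at 240° is gauche with CH2Cl at 300° (4.3). Total 15.9 kJ/mol.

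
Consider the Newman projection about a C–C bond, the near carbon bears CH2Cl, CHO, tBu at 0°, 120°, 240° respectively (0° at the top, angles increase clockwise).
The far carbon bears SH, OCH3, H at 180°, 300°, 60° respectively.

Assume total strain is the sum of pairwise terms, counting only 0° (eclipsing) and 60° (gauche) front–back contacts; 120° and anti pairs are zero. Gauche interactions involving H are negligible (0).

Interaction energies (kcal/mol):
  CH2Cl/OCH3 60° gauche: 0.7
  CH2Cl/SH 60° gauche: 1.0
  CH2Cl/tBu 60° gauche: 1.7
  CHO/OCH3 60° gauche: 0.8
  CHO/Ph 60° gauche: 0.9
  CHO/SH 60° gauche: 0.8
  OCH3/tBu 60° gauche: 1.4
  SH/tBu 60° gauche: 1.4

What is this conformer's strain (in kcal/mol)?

4.3 kcal/mol

This conformer is staggered. CH2Cl at 0° is gauche with OCH3 at 300° (0.7); CHO at 120° is gauche with SH at 180° (0.8); tBu at 240° is gauche with SH at 180° (1.4); tBu at 240° is gauche with OCH3 at 300° (1.4). Total 4.3 kcal/mol.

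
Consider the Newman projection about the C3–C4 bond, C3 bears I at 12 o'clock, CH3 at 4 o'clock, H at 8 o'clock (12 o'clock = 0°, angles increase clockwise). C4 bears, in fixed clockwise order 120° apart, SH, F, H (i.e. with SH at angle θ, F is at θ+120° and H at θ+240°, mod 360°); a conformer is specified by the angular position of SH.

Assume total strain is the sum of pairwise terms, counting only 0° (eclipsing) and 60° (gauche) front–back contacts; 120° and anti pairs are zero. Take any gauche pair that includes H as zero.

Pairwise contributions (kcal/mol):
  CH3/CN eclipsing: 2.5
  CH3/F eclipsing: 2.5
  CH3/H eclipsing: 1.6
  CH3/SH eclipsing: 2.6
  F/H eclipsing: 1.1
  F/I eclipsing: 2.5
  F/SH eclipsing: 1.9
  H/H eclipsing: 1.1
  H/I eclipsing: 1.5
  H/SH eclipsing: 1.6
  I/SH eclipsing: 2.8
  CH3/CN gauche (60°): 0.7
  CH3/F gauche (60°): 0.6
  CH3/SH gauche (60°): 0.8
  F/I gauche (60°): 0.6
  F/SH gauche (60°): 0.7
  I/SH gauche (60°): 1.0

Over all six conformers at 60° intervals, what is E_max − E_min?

SH at 0° (eclipsed): I–SH eclipsed, CH3–F eclipsed, H–H eclipsed; 2.8 + 2.5 + 1.1 = 6.4 kcal/mol.
SH at 60° (staggered): I–SH gauche, CH3–SH gauche, CH3–F gauche; 1.0 + 0.8 + 0.6 = 2.4 kcal/mol.
SH at 120° (eclipsed): I–H eclipsed, CH3–SH eclipsed, H–F eclipsed; 1.5 + 2.6 + 1.1 = 5.2 kcal/mol.
SH at 180° (staggered): I–F gauche, CH3–SH gauche; 0.6 + 0.8 = 1.4 kcal/mol.
SH at 240° (eclipsed): I–F eclipsed, CH3–H eclipsed, H–SH eclipsed; 2.5 + 1.6 + 1.6 = 5.7 kcal/mol.
SH at 300° (staggered): I–SH gauche, I–F gauche, CH3–F gauche; 1.0 + 0.6 + 0.6 = 2.2 kcal/mol.
Max at 0° (6.4 kcal/mol), min at 180° (1.4 kcal/mol); barrier = 5.0 kcal/mol.

5.0 kcal/mol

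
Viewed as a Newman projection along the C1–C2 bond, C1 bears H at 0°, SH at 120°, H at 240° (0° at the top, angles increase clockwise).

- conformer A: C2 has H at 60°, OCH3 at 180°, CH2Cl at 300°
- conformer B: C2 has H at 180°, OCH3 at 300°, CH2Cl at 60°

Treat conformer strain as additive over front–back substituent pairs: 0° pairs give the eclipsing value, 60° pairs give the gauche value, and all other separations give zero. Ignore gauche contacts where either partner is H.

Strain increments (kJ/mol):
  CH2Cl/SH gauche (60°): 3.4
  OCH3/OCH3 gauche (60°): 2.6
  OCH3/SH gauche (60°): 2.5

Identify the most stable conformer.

A (staggered): SH–OCH3 gauche; 2.5 = 2.5 kJ/mol.
B (staggered): SH–CH2Cl gauche; 3.4 = 3.4 kJ/mol.
A has the lowest total (2.5 kJ/mol).

A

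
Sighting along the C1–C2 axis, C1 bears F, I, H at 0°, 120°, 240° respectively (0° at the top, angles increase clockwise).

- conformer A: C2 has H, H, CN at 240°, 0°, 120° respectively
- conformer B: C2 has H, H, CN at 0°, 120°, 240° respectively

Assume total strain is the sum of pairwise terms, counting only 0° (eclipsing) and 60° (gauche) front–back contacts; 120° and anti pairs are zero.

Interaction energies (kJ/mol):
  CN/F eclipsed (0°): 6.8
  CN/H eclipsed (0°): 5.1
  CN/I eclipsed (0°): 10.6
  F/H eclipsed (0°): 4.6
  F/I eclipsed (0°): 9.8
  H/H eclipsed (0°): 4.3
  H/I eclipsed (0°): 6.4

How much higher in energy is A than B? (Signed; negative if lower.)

+3.4 kJ/mol

A (eclipsed): F–H eclipsed, I–CN eclipsed, H–H eclipsed; 4.6 + 10.6 + 4.3 = 19.5 kJ/mol.
B (eclipsed): F–H eclipsed, I–H eclipsed, H–CN eclipsed; 4.6 + 6.4 + 5.1 = 16.1 kJ/mol.
E(A) − E(B) = 19.5 − 16.1 = +3.4 kJ/mol.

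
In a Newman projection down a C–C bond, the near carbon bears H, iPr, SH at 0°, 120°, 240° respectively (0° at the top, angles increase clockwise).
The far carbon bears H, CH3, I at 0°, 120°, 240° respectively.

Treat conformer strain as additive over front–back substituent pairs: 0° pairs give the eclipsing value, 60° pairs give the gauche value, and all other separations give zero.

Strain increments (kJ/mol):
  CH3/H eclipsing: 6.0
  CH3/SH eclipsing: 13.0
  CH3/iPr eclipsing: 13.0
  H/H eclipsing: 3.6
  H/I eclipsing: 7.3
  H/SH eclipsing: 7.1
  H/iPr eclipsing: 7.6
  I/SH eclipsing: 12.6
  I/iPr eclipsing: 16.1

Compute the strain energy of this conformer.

This conformer is eclipsed. H at 0° is eclipsed with H at 0° (3.6); iPr at 120° is eclipsed with CH3 at 120° (13.0); SH at 240° is eclipsed with I at 240° (12.6). Total 29.2 kJ/mol.

29.2 kJ/mol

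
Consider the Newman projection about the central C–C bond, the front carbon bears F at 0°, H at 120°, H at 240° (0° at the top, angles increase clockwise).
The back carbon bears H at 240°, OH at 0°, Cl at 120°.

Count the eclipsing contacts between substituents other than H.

1

Non-H eclipsing pairs: F(0°)/OH(0°) — 1 interaction.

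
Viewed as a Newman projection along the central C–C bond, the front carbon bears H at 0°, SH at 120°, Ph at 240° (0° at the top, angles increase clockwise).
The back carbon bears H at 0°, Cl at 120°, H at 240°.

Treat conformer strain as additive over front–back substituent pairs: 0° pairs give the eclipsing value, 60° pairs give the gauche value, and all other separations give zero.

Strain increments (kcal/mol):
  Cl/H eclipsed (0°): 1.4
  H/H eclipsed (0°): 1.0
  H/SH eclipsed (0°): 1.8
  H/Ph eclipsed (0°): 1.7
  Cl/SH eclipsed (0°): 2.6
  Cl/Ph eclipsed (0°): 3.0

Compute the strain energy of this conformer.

This conformer (eclipsed): H(0°)/H(0°) eclipsed 1.0; SH(120°)/Cl(120°) eclipsed 2.6; Ph(240°)/H(240°) eclipsed 1.7 → 5.3 kcal/mol.

5.3 kcal/mol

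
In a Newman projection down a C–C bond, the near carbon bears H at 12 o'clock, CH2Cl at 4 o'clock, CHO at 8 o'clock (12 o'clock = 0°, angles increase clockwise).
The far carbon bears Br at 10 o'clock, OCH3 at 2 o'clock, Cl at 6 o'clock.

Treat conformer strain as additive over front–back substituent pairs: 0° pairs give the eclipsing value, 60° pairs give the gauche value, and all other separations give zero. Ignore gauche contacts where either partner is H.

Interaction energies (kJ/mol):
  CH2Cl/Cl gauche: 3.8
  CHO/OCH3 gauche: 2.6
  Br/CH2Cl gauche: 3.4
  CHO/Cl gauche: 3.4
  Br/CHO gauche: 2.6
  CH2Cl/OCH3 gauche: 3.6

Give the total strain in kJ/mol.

13.4 kJ/mol

This conformer is staggered. CH2Cl at 120° is gauche with OCH3 at 60° (3.6); CH2Cl at 120° is gauche with Cl at 180° (3.8); CHO at 240° is gauche with Br at 300° (2.6); CHO at 240° is gauche with Cl at 180° (3.4). Total 13.4 kJ/mol.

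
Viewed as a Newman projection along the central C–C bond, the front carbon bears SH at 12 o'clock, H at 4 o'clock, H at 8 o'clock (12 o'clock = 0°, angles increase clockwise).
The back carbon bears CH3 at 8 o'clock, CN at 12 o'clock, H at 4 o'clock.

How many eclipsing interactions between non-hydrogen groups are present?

Non-H eclipsing pairs: SH(0°)/CN(0°) — 1 interaction.

1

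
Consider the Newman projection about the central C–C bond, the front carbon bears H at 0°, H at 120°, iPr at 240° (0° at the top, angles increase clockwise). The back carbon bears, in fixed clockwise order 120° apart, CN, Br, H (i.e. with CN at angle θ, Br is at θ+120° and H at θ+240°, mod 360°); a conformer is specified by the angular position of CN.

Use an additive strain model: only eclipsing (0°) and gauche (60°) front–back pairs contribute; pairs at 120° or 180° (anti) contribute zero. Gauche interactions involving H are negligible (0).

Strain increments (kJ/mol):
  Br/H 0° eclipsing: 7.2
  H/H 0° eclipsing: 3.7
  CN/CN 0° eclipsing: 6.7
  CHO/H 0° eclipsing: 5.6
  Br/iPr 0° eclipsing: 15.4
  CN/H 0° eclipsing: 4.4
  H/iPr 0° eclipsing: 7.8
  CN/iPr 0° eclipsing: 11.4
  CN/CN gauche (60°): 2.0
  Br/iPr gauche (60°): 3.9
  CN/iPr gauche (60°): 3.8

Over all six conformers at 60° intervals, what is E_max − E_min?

CN at 0° (eclipsed): H(0°)/CN(0°) eclipsed 4.4; H(120°)/Br(120°) eclipsed 7.2; iPr(240°)/H(240°) eclipsed 7.8 → 19.4 kJ/mol.
CN at 60° (staggered): iPr(240°)/Br(180°) gauche 3.9 → 3.9 kJ/mol.
CN at 120° (eclipsed): H(0°)/H(0°) eclipsed 3.7; H(120°)/CN(120°) eclipsed 4.4; iPr(240°)/Br(240°) eclipsed 15.4 → 23.5 kJ/mol.
CN at 180° (staggered): iPr(240°)/CN(180°) gauche 3.8; iPr(240°)/Br(300°) gauche 3.9 → 7.7 kJ/mol.
CN at 240° (eclipsed): H(0°)/Br(0°) eclipsed 7.2; H(120°)/H(120°) eclipsed 3.7; iPr(240°)/CN(240°) eclipsed 11.4 → 22.3 kJ/mol.
CN at 300° (staggered): iPr(240°)/CN(300°) gauche 3.8 → 3.8 kJ/mol.
Max at 120° (23.5 kJ/mol), min at 300° (3.8 kJ/mol); barrier = 19.7 kJ/mol.

19.7 kJ/mol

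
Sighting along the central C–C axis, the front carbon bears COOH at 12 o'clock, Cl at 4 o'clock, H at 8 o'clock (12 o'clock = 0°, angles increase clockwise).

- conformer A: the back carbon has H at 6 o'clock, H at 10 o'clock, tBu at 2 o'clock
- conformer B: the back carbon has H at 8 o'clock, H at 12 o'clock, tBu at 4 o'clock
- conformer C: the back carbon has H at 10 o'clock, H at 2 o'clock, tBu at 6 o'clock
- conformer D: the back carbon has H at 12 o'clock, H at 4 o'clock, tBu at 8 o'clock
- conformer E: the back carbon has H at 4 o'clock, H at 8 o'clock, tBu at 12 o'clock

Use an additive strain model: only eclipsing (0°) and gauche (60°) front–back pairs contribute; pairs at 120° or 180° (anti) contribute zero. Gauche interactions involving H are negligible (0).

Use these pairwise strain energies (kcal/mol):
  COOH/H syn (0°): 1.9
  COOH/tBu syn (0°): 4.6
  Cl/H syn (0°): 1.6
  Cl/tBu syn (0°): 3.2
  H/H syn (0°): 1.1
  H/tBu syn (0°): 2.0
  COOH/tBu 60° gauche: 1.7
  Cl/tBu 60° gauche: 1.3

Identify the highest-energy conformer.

A is staggered. COOH at 0° is gauche with tBu at 60° (1.7); Cl at 120° is gauche with tBu at 60° (1.3). Total 3.0 kcal/mol.
B is eclipsed. COOH at 0° is eclipsed with H at 0° (1.9); Cl at 120° is eclipsed with tBu at 120° (3.2); H at 240° is eclipsed with H at 240° (1.1). Total 6.2 kcal/mol.
C is staggered. Cl at 120° is gauche with tBu at 180° (1.3). Total 1.3 kcal/mol.
D is eclipsed. COOH at 0° is eclipsed with H at 0° (1.9); Cl at 120° is eclipsed with H at 120° (1.6); H at 240° is eclipsed with tBu at 240° (2.0). Total 5.5 kcal/mol.
E is eclipsed. COOH at 0° is eclipsed with tBu at 0° (4.6); Cl at 120° is eclipsed with H at 120° (1.6); H at 240° is eclipsed with H at 240° (1.1). Total 7.3 kcal/mol.
E has the highest total (7.3 kcal/mol).

E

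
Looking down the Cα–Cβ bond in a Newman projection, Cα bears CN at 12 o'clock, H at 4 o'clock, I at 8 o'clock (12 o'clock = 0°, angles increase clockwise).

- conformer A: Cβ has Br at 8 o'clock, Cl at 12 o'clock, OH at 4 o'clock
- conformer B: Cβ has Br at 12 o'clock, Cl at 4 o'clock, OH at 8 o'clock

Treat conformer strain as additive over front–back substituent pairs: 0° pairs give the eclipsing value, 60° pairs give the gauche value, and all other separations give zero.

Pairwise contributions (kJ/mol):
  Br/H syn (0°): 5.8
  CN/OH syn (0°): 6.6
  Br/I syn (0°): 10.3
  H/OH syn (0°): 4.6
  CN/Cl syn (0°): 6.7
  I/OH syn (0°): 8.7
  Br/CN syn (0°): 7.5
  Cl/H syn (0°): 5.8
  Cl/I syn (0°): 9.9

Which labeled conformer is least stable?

A (eclipsed): CN(0°)/Cl(0°) eclipsed 6.7; H(120°)/OH(120°) eclipsed 4.6; I(240°)/Br(240°) eclipsed 10.3 → 21.6 kJ/mol.
B (eclipsed): CN(0°)/Br(0°) eclipsed 7.5; H(120°)/Cl(120°) eclipsed 5.8; I(240°)/OH(240°) eclipsed 8.7 → 22.0 kJ/mol.
B has the highest total (22.0 kJ/mol).

B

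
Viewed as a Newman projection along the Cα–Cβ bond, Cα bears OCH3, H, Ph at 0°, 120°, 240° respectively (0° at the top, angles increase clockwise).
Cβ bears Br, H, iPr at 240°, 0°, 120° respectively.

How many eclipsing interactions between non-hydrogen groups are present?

1

Non-H eclipsing pairs: Ph(240°)/Br(240°) — 1 interaction.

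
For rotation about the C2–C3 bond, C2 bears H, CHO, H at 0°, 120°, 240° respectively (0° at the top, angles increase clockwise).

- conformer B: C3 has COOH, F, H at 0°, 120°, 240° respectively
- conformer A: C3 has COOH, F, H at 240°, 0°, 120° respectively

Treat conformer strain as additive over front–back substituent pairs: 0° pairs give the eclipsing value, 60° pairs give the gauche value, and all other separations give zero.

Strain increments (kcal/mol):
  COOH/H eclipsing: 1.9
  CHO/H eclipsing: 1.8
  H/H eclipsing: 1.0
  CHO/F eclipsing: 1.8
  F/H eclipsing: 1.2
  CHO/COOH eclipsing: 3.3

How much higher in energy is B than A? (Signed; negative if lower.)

-0.2 kcal/mol

B is eclipsed. H at 0° is eclipsed with COOH at 0° (1.9); CHO at 120° is eclipsed with F at 120° (1.8); H at 240° is eclipsed with H at 240° (1.0). Total 4.7 kcal/mol.
A is eclipsed. H at 0° is eclipsed with F at 0° (1.2); CHO at 120° is eclipsed with H at 120° (1.8); H at 240° is eclipsed with COOH at 240° (1.9). Total 4.9 kcal/mol.
E(B) − E(A) = 4.7 − 4.9 = -0.2 kcal/mol.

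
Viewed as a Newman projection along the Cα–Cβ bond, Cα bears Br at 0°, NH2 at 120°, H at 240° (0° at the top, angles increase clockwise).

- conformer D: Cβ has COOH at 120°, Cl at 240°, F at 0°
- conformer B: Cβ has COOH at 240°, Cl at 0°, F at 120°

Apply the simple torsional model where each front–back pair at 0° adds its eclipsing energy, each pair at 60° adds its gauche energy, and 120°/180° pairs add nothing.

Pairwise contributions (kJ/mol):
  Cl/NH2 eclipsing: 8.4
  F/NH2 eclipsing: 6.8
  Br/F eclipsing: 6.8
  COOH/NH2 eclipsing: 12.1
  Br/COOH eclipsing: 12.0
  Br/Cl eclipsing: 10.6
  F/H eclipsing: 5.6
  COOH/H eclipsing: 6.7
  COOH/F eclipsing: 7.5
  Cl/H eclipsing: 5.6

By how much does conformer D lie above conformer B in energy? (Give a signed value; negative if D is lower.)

+0.4 kJ/mol

D (eclipsed): Br(0°)/F(0°) eclipsed 6.8; NH2(120°)/COOH(120°) eclipsed 12.1; H(240°)/Cl(240°) eclipsed 5.6 → 24.5 kJ/mol.
B (eclipsed): Br(0°)/Cl(0°) eclipsed 10.6; NH2(120°)/F(120°) eclipsed 6.8; H(240°)/COOH(240°) eclipsed 6.7 → 24.1 kJ/mol.
E(D) − E(B) = 24.5 − 24.1 = +0.4 kJ/mol.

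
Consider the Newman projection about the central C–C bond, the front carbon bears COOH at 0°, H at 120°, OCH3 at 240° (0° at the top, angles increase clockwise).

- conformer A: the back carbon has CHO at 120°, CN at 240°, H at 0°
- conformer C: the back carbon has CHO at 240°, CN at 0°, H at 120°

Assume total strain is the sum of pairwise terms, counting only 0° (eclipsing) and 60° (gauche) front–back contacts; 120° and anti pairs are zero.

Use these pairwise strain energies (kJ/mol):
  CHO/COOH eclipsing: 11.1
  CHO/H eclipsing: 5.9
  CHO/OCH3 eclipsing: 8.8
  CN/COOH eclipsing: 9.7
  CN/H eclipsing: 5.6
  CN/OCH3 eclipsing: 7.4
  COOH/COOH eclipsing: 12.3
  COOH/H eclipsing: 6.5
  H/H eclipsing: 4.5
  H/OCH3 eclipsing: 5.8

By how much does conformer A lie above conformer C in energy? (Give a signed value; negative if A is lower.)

-3.2 kJ/mol

A is eclipsed. COOH at 0° is eclipsed with H at 0° (6.5); H at 120° is eclipsed with CHO at 120° (5.9); OCH3 at 240° is eclipsed with CN at 240° (7.4). Total 19.8 kJ/mol.
C is eclipsed. COOH at 0° is eclipsed with CN at 0° (9.7); H at 120° is eclipsed with H at 120° (4.5); OCH3 at 240° is eclipsed with CHO at 240° (8.8). Total 23.0 kJ/mol.
E(A) − E(C) = 19.8 − 23.0 = -3.2 kJ/mol.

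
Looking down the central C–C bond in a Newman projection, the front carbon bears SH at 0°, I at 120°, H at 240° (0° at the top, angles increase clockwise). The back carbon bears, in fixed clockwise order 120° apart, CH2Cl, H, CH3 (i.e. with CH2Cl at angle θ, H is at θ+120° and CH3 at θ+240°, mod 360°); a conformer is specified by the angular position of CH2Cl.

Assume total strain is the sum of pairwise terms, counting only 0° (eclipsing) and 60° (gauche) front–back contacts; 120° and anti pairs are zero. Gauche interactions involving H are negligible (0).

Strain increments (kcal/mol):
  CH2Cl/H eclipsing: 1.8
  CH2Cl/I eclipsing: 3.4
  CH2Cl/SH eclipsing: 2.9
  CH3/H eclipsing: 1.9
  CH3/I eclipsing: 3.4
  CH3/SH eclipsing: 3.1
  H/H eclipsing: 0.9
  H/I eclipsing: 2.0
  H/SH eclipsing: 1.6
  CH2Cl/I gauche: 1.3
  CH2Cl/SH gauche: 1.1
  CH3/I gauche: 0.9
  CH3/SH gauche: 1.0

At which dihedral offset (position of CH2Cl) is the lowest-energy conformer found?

CH2Cl at 0° (eclipsed): SH(0°)/CH2Cl(0°) eclipsed 2.9; I(120°)/H(120°) eclipsed 2.0; H(240°)/CH3(240°) eclipsed 1.9 → 6.8 kcal/mol.
CH2Cl at 60° (staggered): SH(0°)/CH2Cl(60°) gauche 1.1; SH(0°)/CH3(300°) gauche 1.0; I(120°)/CH2Cl(60°) gauche 1.3 → 3.4 kcal/mol.
CH2Cl at 120° (eclipsed): SH(0°)/CH3(0°) eclipsed 3.1; I(120°)/CH2Cl(120°) eclipsed 3.4; H(240°)/H(240°) eclipsed 0.9 → 7.4 kcal/mol.
CH2Cl at 180° (staggered): SH(0°)/CH3(60°) gauche 1.0; I(120°)/CH2Cl(180°) gauche 1.3; I(120°)/CH3(60°) gauche 0.9 → 3.2 kcal/mol.
CH2Cl at 240° (eclipsed): SH(0°)/H(0°) eclipsed 1.6; I(120°)/CH3(120°) eclipsed 3.4; H(240°)/CH2Cl(240°) eclipsed 1.8 → 6.8 kcal/mol.
CH2Cl at 300° (staggered): SH(0°)/CH2Cl(300°) gauche 1.1; I(120°)/CH3(180°) gauche 0.9 → 2.0 kcal/mol.
The minimum (2.0 kcal/mol) occurs with CH2Cl at 300°.

300°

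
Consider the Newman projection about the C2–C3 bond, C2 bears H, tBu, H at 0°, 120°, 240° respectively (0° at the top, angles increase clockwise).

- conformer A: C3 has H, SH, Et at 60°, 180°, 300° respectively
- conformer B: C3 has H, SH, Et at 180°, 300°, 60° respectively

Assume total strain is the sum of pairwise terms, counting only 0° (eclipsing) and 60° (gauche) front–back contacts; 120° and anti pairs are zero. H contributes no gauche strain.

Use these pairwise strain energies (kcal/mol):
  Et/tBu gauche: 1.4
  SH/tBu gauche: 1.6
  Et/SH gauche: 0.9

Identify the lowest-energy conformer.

B

A (staggered): tBu(120°)/SH(180°) gauche 1.6 → 1.6 kcal/mol.
B (staggered): tBu(120°)/Et(60°) gauche 1.4 → 1.4 kcal/mol.
B has the lowest total (1.4 kcal/mol).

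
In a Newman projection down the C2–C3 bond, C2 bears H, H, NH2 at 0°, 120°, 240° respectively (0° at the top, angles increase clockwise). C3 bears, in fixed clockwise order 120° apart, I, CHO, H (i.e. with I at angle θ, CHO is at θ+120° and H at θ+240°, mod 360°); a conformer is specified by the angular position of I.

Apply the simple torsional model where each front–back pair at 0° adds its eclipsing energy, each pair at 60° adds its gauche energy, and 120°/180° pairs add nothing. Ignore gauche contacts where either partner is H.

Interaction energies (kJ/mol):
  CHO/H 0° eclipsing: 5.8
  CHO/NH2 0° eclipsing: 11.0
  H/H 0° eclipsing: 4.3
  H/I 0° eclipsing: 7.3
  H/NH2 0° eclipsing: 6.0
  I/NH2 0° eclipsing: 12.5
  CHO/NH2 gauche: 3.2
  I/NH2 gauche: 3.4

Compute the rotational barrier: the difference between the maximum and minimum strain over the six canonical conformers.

19.4 kJ/mol

I at 0° (eclipsed): H–I eclipsed, H–CHO eclipsed, NH2–H eclipsed; 7.3 + 5.8 + 6.0 = 19.1 kJ/mol.
I at 60° (staggered): NH2–CHO gauche; 3.2 = 3.2 kJ/mol.
I at 120° (eclipsed): H–H eclipsed, H–I eclipsed, NH2–CHO eclipsed; 4.3 + 7.3 + 11.0 = 22.6 kJ/mol.
I at 180° (staggered): NH2–I gauche, NH2–CHO gauche; 3.4 + 3.2 = 6.6 kJ/mol.
I at 240° (eclipsed): H–CHO eclipsed, H–H eclipsed, NH2–I eclipsed; 5.8 + 4.3 + 12.5 = 22.6 kJ/mol.
I at 300° (staggered): NH2–I gauche; 3.4 = 3.4 kJ/mol.
Max at 120° (22.6 kJ/mol), min at 60° (3.2 kJ/mol); barrier = 19.4 kJ/mol.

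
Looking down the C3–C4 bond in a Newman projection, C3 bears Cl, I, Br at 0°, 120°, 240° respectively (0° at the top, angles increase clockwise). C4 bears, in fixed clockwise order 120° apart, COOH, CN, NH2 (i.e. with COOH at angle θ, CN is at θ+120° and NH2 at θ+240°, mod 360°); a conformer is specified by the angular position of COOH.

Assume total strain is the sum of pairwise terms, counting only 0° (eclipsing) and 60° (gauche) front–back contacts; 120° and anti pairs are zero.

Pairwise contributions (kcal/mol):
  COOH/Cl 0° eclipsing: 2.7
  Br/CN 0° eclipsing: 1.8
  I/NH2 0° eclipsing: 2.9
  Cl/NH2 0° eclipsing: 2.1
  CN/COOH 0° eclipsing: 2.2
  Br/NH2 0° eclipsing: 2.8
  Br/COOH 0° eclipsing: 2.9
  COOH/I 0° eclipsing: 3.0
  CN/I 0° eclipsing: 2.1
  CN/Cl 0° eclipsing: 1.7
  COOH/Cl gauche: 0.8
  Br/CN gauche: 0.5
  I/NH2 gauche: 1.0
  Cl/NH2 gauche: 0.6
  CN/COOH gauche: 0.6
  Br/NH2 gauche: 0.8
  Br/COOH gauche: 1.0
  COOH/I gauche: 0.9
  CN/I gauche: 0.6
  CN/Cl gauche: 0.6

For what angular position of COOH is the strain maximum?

COOH at 0° is eclipsed. Cl at 0° is eclipsed with COOH at 0° (2.7); I at 120° is eclipsed with CN at 120° (2.1); Br at 240° is eclipsed with NH2 at 240° (2.8). Total 7.6 kcal/mol.
COOH at 60° is staggered. Cl at 0° is gauche with COOH at 60° (0.8); Cl at 0° is gauche with NH2 at 300° (0.6); I at 120° is gauche with COOH at 60° (0.9); I at 120° is gauche with CN at 180° (0.6); Br at 240° is gauche with CN at 180° (0.5); Br at 240° is gauche with NH2 at 300° (0.8). Total 4.2 kcal/mol.
COOH at 120° is eclipsed. Cl at 0° is eclipsed with NH2 at 0° (2.1); I at 120° is eclipsed with COOH at 120° (3.0); Br at 240° is eclipsed with CN at 240° (1.8). Total 6.9 kcal/mol.
COOH at 180° is staggered. Cl at 0° is gauche with CN at 300° (0.6); Cl at 0° is gauche with NH2 at 60° (0.6); I at 120° is gauche with COOH at 180° (0.9); I at 120° is gauche with NH2 at 60° (1.0); Br at 240° is gauche with COOH at 180° (1.0); Br at 240° is gauche with CN at 300° (0.5). Total 4.6 kcal/mol.
COOH at 240° is eclipsed. Cl at 0° is eclipsed with CN at 0° (1.7); I at 120° is eclipsed with NH2 at 120° (2.9); Br at 240° is eclipsed with COOH at 240° (2.9). Total 7.5 kcal/mol.
COOH at 300° is staggered. Cl at 0° is gauche with COOH at 300° (0.8); Cl at 0° is gauche with CN at 60° (0.6); I at 120° is gauche with CN at 60° (0.6); I at 120° is gauche with NH2 at 180° (1.0); Br at 240° is gauche with COOH at 300° (1.0); Br at 240° is gauche with NH2 at 180° (0.8). Total 4.8 kcal/mol.
The maximum (7.6 kcal/mol) occurs with COOH at 0°.

0°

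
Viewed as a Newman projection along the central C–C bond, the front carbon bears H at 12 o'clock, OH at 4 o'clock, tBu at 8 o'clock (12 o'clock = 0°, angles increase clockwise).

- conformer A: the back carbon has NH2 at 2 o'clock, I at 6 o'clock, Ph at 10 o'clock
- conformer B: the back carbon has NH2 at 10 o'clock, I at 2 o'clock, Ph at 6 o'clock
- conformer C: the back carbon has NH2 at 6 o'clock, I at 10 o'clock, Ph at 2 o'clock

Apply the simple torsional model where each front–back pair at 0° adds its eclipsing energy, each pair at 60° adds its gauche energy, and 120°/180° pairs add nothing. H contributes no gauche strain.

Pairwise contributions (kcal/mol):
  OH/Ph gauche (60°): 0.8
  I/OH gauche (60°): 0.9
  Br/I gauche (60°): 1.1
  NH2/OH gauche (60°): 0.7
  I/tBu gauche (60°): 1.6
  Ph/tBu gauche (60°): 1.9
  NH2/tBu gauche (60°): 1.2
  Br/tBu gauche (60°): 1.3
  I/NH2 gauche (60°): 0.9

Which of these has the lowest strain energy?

C

A (staggered): OH–NH2 gauche, OH–I gauche, tBu–I gauche, tBu–Ph gauche; 0.7 + 0.9 + 1.6 + 1.9 = 5.1 kcal/mol.
B (staggered): OH–I gauche, OH–Ph gauche, tBu–NH2 gauche, tBu–Ph gauche; 0.9 + 0.8 + 1.2 + 1.9 = 4.8 kcal/mol.
C (staggered): OH–NH2 gauche, OH–Ph gauche, tBu–NH2 gauche, tBu–I gauche; 0.7 + 0.8 + 1.2 + 1.6 = 4.3 kcal/mol.
C has the lowest total (4.3 kcal/mol).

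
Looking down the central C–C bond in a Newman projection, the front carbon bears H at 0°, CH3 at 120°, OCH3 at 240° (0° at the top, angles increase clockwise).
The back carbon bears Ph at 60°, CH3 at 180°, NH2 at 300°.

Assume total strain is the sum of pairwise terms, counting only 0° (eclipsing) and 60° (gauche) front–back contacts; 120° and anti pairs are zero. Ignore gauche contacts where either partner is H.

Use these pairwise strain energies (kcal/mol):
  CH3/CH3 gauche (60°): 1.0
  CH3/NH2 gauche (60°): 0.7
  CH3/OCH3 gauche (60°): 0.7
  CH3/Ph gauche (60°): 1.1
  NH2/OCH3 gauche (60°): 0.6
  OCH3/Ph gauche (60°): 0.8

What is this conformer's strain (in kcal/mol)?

3.4 kcal/mol

This conformer is staggered. CH3 at 120° is gauche with Ph at 60° (1.1); CH3 at 120° is gauche with CH3 at 180° (1.0); OCH3 at 240° is gauche with CH3 at 180° (0.7); OCH3 at 240° is gauche with NH2 at 300° (0.6). Total 3.4 kcal/mol.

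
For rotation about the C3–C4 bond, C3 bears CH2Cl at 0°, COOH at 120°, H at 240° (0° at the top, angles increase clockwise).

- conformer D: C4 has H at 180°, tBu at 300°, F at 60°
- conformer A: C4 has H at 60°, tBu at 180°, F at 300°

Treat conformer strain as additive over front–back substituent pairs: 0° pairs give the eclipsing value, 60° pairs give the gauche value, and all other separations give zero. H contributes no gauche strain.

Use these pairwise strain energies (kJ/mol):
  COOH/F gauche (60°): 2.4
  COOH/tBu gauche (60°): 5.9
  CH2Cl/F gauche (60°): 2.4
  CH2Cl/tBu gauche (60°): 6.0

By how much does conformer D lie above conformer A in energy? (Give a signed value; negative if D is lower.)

+2.5 kJ/mol

D (staggered): CH2Cl(0°)/tBu(300°) gauche 6.0; CH2Cl(0°)/F(60°) gauche 2.4; COOH(120°)/F(60°) gauche 2.4 → 10.8 kJ/mol.
A (staggered): CH2Cl(0°)/F(300°) gauche 2.4; COOH(120°)/tBu(180°) gauche 5.9 → 8.3 kJ/mol.
E(D) − E(A) = 10.8 − 8.3 = +2.5 kJ/mol.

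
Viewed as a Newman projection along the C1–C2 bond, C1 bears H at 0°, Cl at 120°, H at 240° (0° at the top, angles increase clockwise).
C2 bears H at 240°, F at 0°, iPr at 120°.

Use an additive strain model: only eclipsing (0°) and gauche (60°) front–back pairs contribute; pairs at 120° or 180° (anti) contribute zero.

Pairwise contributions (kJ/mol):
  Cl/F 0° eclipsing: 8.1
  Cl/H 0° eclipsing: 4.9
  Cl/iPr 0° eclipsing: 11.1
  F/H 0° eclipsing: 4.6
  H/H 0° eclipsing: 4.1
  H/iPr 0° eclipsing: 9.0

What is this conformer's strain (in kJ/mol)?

This conformer is eclipsed. H at 0° is eclipsed with F at 0° (4.6); Cl at 120° is eclipsed with iPr at 120° (11.1); H at 240° is eclipsed with H at 240° (4.1). Total 19.8 kJ/mol.

19.8 kJ/mol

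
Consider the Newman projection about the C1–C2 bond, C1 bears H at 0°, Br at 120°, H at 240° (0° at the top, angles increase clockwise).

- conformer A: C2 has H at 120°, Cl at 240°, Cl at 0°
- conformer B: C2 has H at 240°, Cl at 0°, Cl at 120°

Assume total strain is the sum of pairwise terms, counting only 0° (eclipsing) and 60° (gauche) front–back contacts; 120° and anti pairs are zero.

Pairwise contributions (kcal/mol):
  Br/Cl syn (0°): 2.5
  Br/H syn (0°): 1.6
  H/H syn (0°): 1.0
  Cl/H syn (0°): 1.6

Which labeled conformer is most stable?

A (eclipsed): H–Cl eclipsed, Br–H eclipsed, H–Cl eclipsed; 1.6 + 1.6 + 1.6 = 4.8 kcal/mol.
B (eclipsed): H–Cl eclipsed, Br–Cl eclipsed, H–H eclipsed; 1.6 + 2.5 + 1.0 = 5.1 kcal/mol.
A has the lowest total (4.8 kcal/mol).

A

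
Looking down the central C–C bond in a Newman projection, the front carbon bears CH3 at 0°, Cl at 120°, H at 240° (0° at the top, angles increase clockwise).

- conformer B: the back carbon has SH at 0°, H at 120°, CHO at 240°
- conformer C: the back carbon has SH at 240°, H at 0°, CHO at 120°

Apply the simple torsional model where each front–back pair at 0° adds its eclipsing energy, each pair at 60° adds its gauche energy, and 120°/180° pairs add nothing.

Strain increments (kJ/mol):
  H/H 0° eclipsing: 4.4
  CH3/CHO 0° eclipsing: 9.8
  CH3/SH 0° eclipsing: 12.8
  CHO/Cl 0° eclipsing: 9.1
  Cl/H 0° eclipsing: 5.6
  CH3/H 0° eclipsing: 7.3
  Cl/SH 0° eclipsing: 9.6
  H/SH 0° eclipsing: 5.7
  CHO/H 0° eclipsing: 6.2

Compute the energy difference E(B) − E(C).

+2.5 kJ/mol

B (eclipsed): CH3(0°)/SH(0°) eclipsed 12.8; Cl(120°)/H(120°) eclipsed 5.6; H(240°)/CHO(240°) eclipsed 6.2 → 24.6 kJ/mol.
C (eclipsed): CH3(0°)/H(0°) eclipsed 7.3; Cl(120°)/CHO(120°) eclipsed 9.1; H(240°)/SH(240°) eclipsed 5.7 → 22.1 kJ/mol.
E(B) − E(C) = 24.6 − 22.1 = +2.5 kJ/mol.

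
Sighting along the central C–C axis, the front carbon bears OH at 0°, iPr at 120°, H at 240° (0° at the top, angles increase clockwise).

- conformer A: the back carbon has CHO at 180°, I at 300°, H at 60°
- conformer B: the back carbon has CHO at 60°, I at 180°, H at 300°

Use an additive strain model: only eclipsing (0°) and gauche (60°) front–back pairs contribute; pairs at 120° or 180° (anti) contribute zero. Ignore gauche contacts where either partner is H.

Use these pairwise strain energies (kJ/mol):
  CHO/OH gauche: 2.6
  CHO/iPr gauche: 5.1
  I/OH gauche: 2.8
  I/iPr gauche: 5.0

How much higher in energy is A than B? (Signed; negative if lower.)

A is staggered. OH at 0° is gauche with I at 300° (2.8); iPr at 120° is gauche with CHO at 180° (5.1). Total 7.9 kJ/mol.
B is staggered. OH at 0° is gauche with CHO at 60° (2.6); iPr at 120° is gauche with CHO at 60° (5.1); iPr at 120° is gauche with I at 180° (5.0). Total 12.7 kJ/mol.
E(A) − E(B) = 7.9 − 12.7 = -4.8 kJ/mol.

-4.8 kJ/mol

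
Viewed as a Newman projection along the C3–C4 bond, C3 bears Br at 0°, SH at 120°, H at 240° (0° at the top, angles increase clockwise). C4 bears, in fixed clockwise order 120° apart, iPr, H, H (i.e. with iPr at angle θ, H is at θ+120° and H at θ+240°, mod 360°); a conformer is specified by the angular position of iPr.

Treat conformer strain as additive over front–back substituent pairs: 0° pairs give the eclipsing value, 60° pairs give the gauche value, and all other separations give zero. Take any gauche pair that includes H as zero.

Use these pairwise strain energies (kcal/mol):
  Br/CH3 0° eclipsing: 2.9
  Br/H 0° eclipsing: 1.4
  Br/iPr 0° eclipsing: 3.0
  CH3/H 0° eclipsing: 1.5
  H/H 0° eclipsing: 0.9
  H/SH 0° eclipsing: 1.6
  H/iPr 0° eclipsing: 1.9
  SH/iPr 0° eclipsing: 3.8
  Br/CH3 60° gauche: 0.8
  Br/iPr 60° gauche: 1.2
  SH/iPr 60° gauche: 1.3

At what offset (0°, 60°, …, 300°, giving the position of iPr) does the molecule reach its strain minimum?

iPr at 0° (eclipsed): Br–iPr eclipsed, SH–H eclipsed, H–H eclipsed; 3.0 + 1.6 + 0.9 = 5.5 kcal/mol.
iPr at 60° (staggered): Br–iPr gauche, SH–iPr gauche; 1.2 + 1.3 = 2.5 kcal/mol.
iPr at 120° (eclipsed): Br–H eclipsed, SH–iPr eclipsed, H–H eclipsed; 1.4 + 3.8 + 0.9 = 6.1 kcal/mol.
iPr at 180° (staggered): SH–iPr gauche; 1.3 = 1.3 kcal/mol.
iPr at 240° (eclipsed): Br–H eclipsed, SH–H eclipsed, H–iPr eclipsed; 1.4 + 1.6 + 1.9 = 4.9 kcal/mol.
iPr at 300° (staggered): Br–iPr gauche; 1.2 = 1.2 kcal/mol.
The minimum (1.2 kcal/mol) occurs with iPr at 300°.

300°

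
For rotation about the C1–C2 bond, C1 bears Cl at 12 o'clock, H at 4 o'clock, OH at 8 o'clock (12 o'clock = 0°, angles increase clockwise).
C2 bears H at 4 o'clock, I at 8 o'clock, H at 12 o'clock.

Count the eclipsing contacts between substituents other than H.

Non-H eclipsing pairs: OH(240°)/I(240°) — 1 interaction.

1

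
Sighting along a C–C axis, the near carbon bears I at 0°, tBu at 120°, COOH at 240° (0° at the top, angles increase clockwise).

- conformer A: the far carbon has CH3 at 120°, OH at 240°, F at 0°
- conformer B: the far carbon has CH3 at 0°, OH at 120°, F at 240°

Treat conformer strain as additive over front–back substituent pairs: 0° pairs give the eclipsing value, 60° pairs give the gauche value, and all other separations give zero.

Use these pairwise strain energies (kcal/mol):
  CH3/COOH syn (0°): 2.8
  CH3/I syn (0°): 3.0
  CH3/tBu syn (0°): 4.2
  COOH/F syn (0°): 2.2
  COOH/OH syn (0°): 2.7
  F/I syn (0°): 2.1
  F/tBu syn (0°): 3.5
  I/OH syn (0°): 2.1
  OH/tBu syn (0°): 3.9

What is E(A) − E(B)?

A (eclipsed): I–F eclipsed, tBu–CH3 eclipsed, COOH–OH eclipsed; 2.1 + 4.2 + 2.7 = 9.0 kcal/mol.
B (eclipsed): I–CH3 eclipsed, tBu–OH eclipsed, COOH–F eclipsed; 3.0 + 3.9 + 2.2 = 9.1 kcal/mol.
E(A) − E(B) = 9.0 − 9.1 = -0.1 kcal/mol.

-0.1 kcal/mol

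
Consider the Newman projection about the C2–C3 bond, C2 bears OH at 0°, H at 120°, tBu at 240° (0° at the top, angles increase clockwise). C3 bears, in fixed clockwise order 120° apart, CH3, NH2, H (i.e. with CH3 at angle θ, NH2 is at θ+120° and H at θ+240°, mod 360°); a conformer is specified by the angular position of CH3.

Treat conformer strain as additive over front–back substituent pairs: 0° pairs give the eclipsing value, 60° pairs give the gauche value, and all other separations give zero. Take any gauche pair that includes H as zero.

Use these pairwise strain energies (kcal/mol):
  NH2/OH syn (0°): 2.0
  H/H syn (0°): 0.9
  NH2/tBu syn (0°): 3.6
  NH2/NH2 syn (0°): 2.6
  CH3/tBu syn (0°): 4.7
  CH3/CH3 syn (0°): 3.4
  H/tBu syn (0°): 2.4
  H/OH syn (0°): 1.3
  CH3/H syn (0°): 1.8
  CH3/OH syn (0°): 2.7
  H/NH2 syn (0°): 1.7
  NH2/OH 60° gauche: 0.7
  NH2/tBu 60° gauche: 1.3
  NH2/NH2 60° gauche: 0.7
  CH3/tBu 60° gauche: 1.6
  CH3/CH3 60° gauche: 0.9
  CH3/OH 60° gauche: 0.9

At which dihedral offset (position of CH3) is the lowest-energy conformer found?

60°

CH3 at 0° is eclipsed. OH at 0° is eclipsed with CH3 at 0° (2.7); H at 120° is eclipsed with NH2 at 120° (1.7); tBu at 240° is eclipsed with H at 240° (2.4). Total 6.8 kcal/mol.
CH3 at 60° is staggered. OH at 0° is gauche with CH3 at 60° (0.9); tBu at 240° is gauche with NH2 at 180° (1.3). Total 2.2 kcal/mol.
CH3 at 120° is eclipsed. OH at 0° is eclipsed with H at 0° (1.3); H at 120° is eclipsed with CH3 at 120° (1.8); tBu at 240° is eclipsed with NH2 at 240° (3.6). Total 6.7 kcal/mol.
CH3 at 180° is staggered. OH at 0° is gauche with NH2 at 300° (0.7); tBu at 240° is gauche with CH3 at 180° (1.6); tBu at 240° is gauche with NH2 at 300° (1.3). Total 3.6 kcal/mol.
CH3 at 240° is eclipsed. OH at 0° is eclipsed with NH2 at 0° (2.0); H at 120° is eclipsed with H at 120° (0.9); tBu at 240° is eclipsed with CH3 at 240° (4.7). Total 7.6 kcal/mol.
CH3 at 300° is staggered. OH at 0° is gauche with CH3 at 300° (0.9); OH at 0° is gauche with NH2 at 60° (0.7); tBu at 240° is gauche with CH3 at 300° (1.6). Total 3.2 kcal/mol.
The minimum (2.2 kcal/mol) occurs with CH3 at 60°.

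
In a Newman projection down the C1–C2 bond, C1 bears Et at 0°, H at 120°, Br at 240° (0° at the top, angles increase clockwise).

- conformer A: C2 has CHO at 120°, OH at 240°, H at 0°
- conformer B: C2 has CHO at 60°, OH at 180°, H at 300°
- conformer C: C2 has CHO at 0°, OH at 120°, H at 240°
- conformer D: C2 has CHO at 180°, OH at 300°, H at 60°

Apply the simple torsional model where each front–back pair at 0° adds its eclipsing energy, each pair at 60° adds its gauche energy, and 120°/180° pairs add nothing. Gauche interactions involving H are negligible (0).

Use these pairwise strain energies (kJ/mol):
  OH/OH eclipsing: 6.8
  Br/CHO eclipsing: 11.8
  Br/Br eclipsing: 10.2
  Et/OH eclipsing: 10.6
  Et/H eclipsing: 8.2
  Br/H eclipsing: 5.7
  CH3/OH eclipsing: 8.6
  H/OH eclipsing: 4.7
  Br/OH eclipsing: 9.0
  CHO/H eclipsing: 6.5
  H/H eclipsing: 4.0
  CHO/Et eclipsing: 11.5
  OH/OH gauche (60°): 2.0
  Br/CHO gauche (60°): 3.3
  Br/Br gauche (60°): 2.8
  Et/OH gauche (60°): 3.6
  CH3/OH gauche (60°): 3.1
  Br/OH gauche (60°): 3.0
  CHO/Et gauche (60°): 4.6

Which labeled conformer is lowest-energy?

B

A is eclipsed. Et at 0° is eclipsed with H at 0° (8.2); H at 120° is eclipsed with CHO at 120° (6.5); Br at 240° is eclipsed with OH at 240° (9.0). Total 23.7 kJ/mol.
B is staggered. Et at 0° is gauche with CHO at 60° (4.6); Br at 240° is gauche with OH at 180° (3.0). Total 7.6 kJ/mol.
C is eclipsed. Et at 0° is eclipsed with CHO at 0° (11.5); H at 120° is eclipsed with OH at 120° (4.7); Br at 240° is eclipsed with H at 240° (5.7). Total 21.9 kJ/mol.
D is staggered. Et at 0° is gauche with OH at 300° (3.6); Br at 240° is gauche with CHO at 180° (3.3); Br at 240° is gauche with OH at 300° (3.0). Total 9.9 kJ/mol.
B has the lowest total (7.6 kJ/mol).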